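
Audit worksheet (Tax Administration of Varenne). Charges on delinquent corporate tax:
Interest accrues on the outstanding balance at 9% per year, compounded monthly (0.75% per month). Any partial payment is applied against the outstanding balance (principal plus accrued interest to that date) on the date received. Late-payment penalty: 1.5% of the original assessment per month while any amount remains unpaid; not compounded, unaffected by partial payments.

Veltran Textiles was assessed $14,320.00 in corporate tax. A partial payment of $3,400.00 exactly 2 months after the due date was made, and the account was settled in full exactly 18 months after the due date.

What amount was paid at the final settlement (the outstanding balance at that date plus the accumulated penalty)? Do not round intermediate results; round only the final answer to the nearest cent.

$16,416.14

Balance at month 2: $14,320.0000 × (1 + 0.0075)^2 = $14,535.6055
After $3,400.00 payment: $14,535.6055 − $3,400.00 = $11,135.6055
Balance at month 18: $11,135.6055 × (1 + 0.0075)^16 = $12,549.7396…
Penalty: 18 × 1.5% × $14,320.00 = $3,866.40
Final settlement = outstanding balance + penalty = $12,549.7396… + $3,866.40 = $16,416.14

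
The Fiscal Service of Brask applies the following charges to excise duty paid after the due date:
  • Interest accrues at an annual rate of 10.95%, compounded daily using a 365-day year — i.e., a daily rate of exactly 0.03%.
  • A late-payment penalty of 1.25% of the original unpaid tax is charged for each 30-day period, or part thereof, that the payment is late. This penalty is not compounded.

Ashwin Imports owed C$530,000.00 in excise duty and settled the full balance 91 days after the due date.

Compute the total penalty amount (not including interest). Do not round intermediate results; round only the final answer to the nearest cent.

C$26,500.00

Penalty periods: ⌈91/30⌉ = 4; penalty = 4 × 1.25% × C$530,000.00 = C$26,500.00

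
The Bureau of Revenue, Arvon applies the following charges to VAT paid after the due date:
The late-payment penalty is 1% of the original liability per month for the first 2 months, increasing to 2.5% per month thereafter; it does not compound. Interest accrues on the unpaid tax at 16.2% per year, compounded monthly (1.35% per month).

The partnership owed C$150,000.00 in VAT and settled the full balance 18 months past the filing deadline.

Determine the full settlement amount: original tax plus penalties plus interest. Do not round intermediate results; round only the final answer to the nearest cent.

C$253,949.63

Penalty, months 1–2: 2 × 1% × C$150,000.00 = C$3,000.00
Penalty, months 3–18: 16 × 2.5% × C$150,000.00 = C$60,000.00
Interest: C$150,000.00 × ((1 + 0.0135)^18 − 1) = C$150,000.00 × 0.2729975… = C$40,949.6267…
Total = C$150,000.00 + C$63,000.0000 + C$40,949.6267… = C$253,949.63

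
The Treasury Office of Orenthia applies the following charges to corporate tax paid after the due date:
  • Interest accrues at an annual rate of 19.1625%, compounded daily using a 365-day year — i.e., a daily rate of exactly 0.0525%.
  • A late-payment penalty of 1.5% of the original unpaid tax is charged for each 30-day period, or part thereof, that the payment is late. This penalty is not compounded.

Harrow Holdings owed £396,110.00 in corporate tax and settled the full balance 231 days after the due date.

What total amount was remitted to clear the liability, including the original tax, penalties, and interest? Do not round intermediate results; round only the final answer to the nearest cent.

£494,701.54

Penalty periods: ⌈231/30⌉ = 8; penalty = 8 × 1.5% × £396,110.00 = £47,533.20
Interest: £396,110.00 × ((1 + 0.000525)^231 − 1) = £396,110.00 × 0.12889940… = £51,058.3416…
Total = £396,110.00 + £47,533.2000 + £51,058.3416… = £494,701.54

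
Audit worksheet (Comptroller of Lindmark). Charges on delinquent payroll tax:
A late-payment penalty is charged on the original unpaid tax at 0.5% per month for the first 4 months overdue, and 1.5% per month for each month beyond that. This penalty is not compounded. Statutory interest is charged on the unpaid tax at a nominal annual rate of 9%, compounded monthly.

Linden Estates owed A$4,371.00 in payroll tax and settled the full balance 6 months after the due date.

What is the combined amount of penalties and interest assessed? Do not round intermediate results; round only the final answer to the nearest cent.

A$418.97

Penalty, months 1–4: 4 × 0.5% × A$4,371.00 = A$87.42
Penalty, months 5–6: 2 × 1.5% × A$4,371.00 = A$131.13
Interest (9%/yr ÷ 12 = 0.75%/month): A$4,371.00 × ((1 + 0.0075)^6 − 1) = A$200.4201…
Penalties + interest = A$218.5500 + A$200.4201… = A$418.97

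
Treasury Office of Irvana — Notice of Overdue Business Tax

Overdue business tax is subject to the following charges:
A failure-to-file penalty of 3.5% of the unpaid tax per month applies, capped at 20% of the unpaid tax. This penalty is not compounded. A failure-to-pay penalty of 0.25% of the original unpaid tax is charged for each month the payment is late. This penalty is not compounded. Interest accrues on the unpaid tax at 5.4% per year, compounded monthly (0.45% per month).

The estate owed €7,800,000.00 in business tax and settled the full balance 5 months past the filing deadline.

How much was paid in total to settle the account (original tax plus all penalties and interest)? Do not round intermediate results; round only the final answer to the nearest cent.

Failure-to-file: 5 × 3.5% × €7,800,000.00 = €1,365,000.00 (under the 20% cap)
Failure-to-pay penalty: 5 × 0.25% × €7,800,000.00 = €97,500.00
Interest: €7,800,000.00 × ((1 + 0.0045)^5 − 1) = €7,800,000.00 × 0.0227034… = €177,086.6238…
Total = €7,800,000.00 + €1,462,500.0000 + €177,086.6238… = €9,439,586.62

€9,439,586.62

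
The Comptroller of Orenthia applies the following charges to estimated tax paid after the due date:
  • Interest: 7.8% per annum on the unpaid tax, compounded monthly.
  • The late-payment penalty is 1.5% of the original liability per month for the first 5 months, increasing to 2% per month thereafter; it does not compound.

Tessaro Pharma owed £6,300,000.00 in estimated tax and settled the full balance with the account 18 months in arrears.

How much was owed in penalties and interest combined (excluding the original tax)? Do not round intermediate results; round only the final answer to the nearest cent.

£2,889,771.61

Penalty, months 1–5: 5 × 1.5% × £6,300,000.00 = £472,500.00
Penalty, months 6–18: 13 × 2% × £6,300,000.00 = £1,638,000.00
Interest (7.8%/yr ÷ 12 = 0.65%/month): £6,300,000.00 × ((1 + 0.0065)^18 − 1) = £779,271.6149…
Penalties + interest = £2,110,500.0000 + £779,271.6149… = £2,889,771.61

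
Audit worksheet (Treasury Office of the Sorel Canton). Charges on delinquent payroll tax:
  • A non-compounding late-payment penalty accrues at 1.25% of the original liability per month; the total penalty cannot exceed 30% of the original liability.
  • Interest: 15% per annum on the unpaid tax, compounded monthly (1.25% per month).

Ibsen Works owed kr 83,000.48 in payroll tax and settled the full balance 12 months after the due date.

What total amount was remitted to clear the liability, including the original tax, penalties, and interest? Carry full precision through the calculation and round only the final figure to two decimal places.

kr 108,793.25

Penalty: 12 × 1.25% × kr 83,000.48 = kr 12,450.07… (below the 30% cap of kr 24,900.14…)
Interest: kr 83,000.48 × ((1 + 0.0125)^12 − 1) = kr 83,000.48 × 0.1607545… = kr 13,342.7021…
Total = kr 83,000.48 + kr 12,450.0720 + kr 13,342.7021… = kr 108,793.25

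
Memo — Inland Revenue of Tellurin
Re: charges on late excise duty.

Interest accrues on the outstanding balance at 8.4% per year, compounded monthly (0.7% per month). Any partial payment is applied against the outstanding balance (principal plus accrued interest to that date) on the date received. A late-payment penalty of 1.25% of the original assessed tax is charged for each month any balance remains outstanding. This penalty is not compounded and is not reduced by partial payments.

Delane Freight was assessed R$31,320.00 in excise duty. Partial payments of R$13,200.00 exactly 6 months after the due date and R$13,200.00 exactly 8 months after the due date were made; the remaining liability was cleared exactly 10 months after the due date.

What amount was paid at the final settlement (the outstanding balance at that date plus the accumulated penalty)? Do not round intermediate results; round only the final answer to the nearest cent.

Balance at month 6: R$31,320.0000 × (1 + 0.007)^6 = R$32,658.6762…
After R$13,200.00 payment: R$32,658.6762… − R$13,200.00 = R$19,458.6762…
Balance at month 8: R$19,458.6762… × (1 + 0.007)^2 = R$19,732.0511…
After R$13,200.00 payment: R$19,732.0511… − R$13,200.00 = R$6,532.0511…
Balance at month 10: R$6,532.0511… × (1 + 0.007)^2 = R$6,623.8199…
Penalty: 10 × 1.25% × R$31,320.00 = R$3,915.00
Final settlement = outstanding balance + penalty = R$6,623.8199… + R$3,915.00 = R$10,538.82

R$10,538.82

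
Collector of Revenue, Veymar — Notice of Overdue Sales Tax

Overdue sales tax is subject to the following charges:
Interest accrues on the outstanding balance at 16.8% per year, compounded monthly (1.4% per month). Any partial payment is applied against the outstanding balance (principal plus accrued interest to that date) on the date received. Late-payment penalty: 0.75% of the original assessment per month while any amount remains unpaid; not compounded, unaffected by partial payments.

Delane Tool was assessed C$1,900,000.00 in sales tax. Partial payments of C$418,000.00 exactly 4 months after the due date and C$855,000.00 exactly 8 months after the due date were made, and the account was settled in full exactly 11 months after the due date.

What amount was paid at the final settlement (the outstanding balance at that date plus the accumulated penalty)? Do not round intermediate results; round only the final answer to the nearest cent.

C$1,018,576.52

Balance at month 4: C$1,900,000.0000 × (1 + 0.014)^4 = C$2,008,655.3274…
After C$418,000.00 payment: C$2,008,655.3274… − C$418,000.00 = C$1,590,655.3274…
Balance at month 8: C$1,590,655.3274… × (1 + 0.014)^4 = C$1,681,620.1565…
After C$855,000.00 payment: C$1,681,620.1565… − C$855,000.00 = C$826,620.1565…
Balance at month 11: C$826,620.1565… × (1 + 0.014)^3 = C$861,826.5240…
Penalty: 11 × 0.75% × C$1,900,000.00 = C$156,750.00
Final settlement = outstanding balance + penalty = C$861,826.5240… + C$156,750.00 = C$1,018,576.52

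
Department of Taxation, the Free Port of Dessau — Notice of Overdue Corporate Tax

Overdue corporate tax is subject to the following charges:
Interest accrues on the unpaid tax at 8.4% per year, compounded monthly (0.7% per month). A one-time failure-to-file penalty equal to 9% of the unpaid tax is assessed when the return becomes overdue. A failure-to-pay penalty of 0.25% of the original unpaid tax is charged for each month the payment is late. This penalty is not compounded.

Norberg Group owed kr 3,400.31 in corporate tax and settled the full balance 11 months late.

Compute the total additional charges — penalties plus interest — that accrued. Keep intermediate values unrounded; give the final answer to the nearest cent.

kr 670.72

Failure-to-file penalty: 9% × kr 3,400.31 = kr 306.03…
Failure-to-pay penalty: 11 × 0.25% × kr 3,400.31 = kr 93.51…
Interest: kr 3,400.31 × ((1 + 0.007)^11 − 1) = kr 3,400.31 × 0.0797524… = kr 271.1829…
Penalties + interest = kr 399.5364… + kr 271.1829… = kr 670.72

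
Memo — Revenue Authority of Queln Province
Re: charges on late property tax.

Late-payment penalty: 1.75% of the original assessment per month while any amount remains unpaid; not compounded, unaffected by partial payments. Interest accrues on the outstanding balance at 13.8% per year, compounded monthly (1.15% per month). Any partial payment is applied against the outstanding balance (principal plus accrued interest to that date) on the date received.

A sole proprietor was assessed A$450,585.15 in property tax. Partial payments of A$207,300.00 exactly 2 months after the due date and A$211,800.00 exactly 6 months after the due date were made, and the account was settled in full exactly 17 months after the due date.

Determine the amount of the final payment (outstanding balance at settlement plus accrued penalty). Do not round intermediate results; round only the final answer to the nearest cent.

Balance at month 2: A$450,585.1500 × (1 + 0.0115)^2 = A$461,008.1983…
After A$207,300.00 payment: A$461,008.1983… − A$207,300.00 = A$253,708.1983…
Balance at month 6: A$253,708.1983… × (1 + 0.0115)^4 = A$265,581.6408…
After A$211,800.00 payment: A$265,581.6408… − A$211,800.00 = A$53,781.6408…
Balance at month 17: A$53,781.6408… × (1 + 0.0115)^11 = A$60,990.0242…
Penalty: 17 × 1.75% × A$450,585.15 = A$134,049.08…
Final settlement = outstanding balance + penalty = A$60,990.0242… + A$134,049.08… = A$195,039.11

A$195,039.11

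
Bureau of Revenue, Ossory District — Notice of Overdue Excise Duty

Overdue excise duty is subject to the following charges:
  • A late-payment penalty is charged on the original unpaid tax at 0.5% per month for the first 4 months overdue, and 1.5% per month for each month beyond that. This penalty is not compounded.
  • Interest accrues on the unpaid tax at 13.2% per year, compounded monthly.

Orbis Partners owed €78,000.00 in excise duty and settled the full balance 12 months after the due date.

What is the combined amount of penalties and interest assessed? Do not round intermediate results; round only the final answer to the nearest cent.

Penalty, months 1–4: 4 × 0.5% × €78,000.00 = €1,560.00
Penalty, months 5–12: 8 × 1.5% × €78,000.00 = €9,360.00
Interest (13.2%/yr ÷ 12 = 1.1%/month): €78,000.00 × ((1 + 0.011)^12 − 1) = €10,942.3233…
Penalties + interest = €10,920.0000 + €10,942.3233… = €21,862.32

€21,862.32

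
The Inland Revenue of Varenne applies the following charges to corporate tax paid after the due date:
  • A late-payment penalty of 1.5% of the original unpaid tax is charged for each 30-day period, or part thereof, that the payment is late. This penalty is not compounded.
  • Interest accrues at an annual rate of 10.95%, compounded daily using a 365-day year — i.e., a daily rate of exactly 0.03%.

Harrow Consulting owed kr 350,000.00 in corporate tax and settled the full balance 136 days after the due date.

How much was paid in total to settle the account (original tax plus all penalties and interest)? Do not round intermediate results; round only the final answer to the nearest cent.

kr 390,823.08

Penalty periods: ⌈136/30⌉ = 5; penalty = 5 × 1.5% × kr 350,000.00 = kr 26,250.00
Interest: kr 350,000.00 × ((1 + 0.0003)^136 − 1) = kr 350,000.00 × 0.04163738… = kr 14,573.0838…
Total = kr 350,000.00 + kr 26,250.0000 + kr 14,573.0838… = kr 390,823.08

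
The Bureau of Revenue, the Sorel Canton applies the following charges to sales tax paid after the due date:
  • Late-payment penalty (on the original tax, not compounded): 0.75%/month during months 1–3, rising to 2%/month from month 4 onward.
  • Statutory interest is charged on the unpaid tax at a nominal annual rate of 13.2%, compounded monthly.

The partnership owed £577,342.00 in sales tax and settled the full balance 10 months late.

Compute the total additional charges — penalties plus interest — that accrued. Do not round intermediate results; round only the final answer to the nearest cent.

£160,563.33

Penalty, months 1–3: 3 × 0.75% × £577,342.00 = £12,990.20…
Penalty, months 4–10: 7 × 2% × £577,342.00 = £80,827.88
Interest (13.2%/yr ÷ 12 = 1.1%/month): £577,342.00 × ((1 + 0.011)^10 − 1) = £66,745.2590…
Penalties + interest = £93,818.0750 + £66,745.2590… = £160,563.33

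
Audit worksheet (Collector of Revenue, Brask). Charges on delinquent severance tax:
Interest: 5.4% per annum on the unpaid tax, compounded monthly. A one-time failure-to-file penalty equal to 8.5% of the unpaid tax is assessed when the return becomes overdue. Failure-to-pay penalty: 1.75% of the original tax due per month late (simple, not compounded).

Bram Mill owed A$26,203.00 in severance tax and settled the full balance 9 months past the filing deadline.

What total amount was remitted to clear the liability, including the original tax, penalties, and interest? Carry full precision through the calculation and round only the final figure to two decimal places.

A$33,637.75

Failure-to-file penalty: 8.5% × A$26,203.00 = A$2,227.26…
Failure-to-pay penalty = 1.75% × A$26,203.00 × 9 mo = A$4,126.97…
Interest (5.4%/yr ÷ 12 = 0.45%/month): A$26,203.00 × ((1 + 0.0045)^9 − 1) = A$1,080.5254…
Total = A$26,203.00 + A$6,354.2275 + A$1,080.5254… = A$33,637.75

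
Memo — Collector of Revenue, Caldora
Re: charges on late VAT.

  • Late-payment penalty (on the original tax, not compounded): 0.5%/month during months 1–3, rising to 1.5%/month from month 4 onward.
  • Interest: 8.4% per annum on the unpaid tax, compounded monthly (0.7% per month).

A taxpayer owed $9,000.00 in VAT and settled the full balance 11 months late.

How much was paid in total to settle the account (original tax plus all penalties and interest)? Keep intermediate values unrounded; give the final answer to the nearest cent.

$10,932.77

Penalty, months 1–3: 3 × 0.5% × $9,000.00 = $135.00
Penalty, months 4–11: 8 × 1.5% × $9,000.00 = $1,080.00
Interest: $9,000.00 × ((1 + 0.007)^11 − 1) = $9,000.00 × 0.0797524… = $717.7716…
Total = $9,000.00 + $1,215.0000 + $717.7716… = $10,932.77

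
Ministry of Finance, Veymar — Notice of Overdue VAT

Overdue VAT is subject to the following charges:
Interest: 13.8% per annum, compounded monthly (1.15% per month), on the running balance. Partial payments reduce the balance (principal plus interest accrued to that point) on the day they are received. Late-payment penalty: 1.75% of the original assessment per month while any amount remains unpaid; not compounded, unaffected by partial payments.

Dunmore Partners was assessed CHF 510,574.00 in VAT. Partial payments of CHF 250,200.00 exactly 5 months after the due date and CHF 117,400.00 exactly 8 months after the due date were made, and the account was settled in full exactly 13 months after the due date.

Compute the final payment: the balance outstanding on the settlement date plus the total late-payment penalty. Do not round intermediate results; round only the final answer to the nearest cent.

Balance at month 5: CHF 510,574.0000 × (1 + 0.0115)^5 = CHF 540,615.0491…
After CHF 250,200.00 payment: CHF 540,615.0491… − CHF 250,200.00 = CHF 290,415.0491…
Balance at month 8: CHF 290,415.0491… × (1 + 0.0115)^3 = CHF 300,550.0321…
After CHF 117,400.00 payment: CHF 300,550.0321… − CHF 117,400.00 = CHF 183,150.0321…
Balance at month 13: CHF 183,150.0321… × (1 + 0.0115)^5 = CHF 193,926.1764…
Penalty: 13 × 1.75% × CHF 510,574.00 = CHF 116,155.59…
Final settlement = outstanding balance + penalty = CHF 193,926.1764… + CHF 116,155.59… = CHF 310,081.76

CHF 310,081.76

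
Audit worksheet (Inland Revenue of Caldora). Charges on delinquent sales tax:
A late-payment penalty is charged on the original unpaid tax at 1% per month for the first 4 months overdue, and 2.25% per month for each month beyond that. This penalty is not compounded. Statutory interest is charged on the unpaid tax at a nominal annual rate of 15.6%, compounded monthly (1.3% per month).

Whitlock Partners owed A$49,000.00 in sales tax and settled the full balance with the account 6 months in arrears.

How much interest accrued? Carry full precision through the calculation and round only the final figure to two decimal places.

A$3,948.39

Interest: A$49,000.00 × ((1 + 0.013)^6 − 1) = A$49,000.00 × 0.0805794… = A$3,948.3892…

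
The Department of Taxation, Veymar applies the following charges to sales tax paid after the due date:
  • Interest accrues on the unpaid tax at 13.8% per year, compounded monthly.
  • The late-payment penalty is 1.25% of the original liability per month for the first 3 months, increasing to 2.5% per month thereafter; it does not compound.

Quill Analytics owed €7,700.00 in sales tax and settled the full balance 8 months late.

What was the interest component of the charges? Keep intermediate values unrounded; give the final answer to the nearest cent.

Interest (13.8%/yr ÷ 12 = 1.15%/month): €7,700.00 × ((1 + 0.0115)^8 − 1) = €737.5784…

€737.58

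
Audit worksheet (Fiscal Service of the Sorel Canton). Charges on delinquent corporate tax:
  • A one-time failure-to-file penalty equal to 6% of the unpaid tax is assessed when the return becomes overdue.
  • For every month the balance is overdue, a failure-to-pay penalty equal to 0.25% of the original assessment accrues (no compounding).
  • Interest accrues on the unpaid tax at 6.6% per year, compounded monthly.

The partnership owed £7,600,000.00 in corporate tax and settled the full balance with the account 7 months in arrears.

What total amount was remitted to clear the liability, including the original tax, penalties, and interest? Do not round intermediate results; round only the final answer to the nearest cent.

£8,486,472.40

Failure-to-file penalty: 6% × £7,600,000.00 = £456,000.00
Failure-to-pay penalty: 7 × 0.25% × £7,600,000.00 = £133,000.00
Interest (6.6%/yr ÷ 12 = 0.55%/month): £7,600,000.00 × ((1 + 0.0055)^7 − 1) = £297,472.4000…
Total = £7,600,000.00 + £589,000.0000 + £297,472.4000… = £8,486,472.40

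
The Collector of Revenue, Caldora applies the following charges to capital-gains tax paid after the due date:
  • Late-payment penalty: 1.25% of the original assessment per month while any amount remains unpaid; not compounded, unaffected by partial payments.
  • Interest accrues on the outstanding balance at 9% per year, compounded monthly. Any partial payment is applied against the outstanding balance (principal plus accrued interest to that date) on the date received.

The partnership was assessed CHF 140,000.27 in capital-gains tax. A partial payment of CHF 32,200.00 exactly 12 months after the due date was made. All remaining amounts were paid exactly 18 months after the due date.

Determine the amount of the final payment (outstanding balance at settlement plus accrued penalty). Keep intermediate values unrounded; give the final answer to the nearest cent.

Monthly rate = 9% ÷ 12 = 0.75%
Balance at month 12: CHF 140,000.2700 × (1 + 0.0075)^12 = CHF 153,133.2610…
After CHF 32,200.00 payment: CHF 153,133.2610… − CHF 32,200.00 = CHF 120,933.2610…
Balance at month 18: CHF 120,933.2610… × (1 + 0.0075)^6 = CHF 126,478.3213…
Penalty: 18 × 1.25% × CHF 140,000.27 = CHF 31,500.06…
Final settlement = outstanding balance + penalty = CHF 126,478.3213… + CHF 31,500.06… = CHF 157,978.38

CHF 157,978.38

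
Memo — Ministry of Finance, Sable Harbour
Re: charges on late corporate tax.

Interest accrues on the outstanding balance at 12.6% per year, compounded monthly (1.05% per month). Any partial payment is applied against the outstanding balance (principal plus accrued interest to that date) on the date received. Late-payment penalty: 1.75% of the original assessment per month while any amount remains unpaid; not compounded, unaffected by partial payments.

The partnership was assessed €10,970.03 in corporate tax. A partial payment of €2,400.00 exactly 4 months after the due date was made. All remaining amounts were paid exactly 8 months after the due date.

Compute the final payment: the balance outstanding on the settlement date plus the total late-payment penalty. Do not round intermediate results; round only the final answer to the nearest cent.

€10,959.50

Balance at month 4: €10,970.0300 × (1 + 0.0105)^4 = €11,438.0789…
After €2,400.00 payment: €11,438.0789… − €2,400.00 = €9,038.0789…
Balance at month 8: €9,038.0789… × (1 + 0.0105)^4 = €9,423.6988…
Penalty: 8 × 1.75% × €10,970.03 = €1,535.80…
Final settlement = outstanding balance + penalty = €9,423.6988… + €1,535.80… = €10,959.50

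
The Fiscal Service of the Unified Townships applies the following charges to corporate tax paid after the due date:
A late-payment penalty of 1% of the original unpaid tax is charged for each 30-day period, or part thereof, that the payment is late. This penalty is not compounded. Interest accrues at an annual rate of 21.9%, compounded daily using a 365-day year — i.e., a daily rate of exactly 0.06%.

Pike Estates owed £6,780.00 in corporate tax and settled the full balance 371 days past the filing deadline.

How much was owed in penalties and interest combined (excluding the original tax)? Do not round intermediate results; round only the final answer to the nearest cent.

Penalty periods: ⌈371/30⌉ = 13; penalty = 13 × 1% × £6,780.00 = £881.40
Interest: £6,780.00 × ((1 + 0.0006)^371 − 1) = £6,780.00 × 0.24923735… = £1,689.8292…
Penalties + interest = £881.4000 + £1,689.8292… = £2,571.23

£2,571.23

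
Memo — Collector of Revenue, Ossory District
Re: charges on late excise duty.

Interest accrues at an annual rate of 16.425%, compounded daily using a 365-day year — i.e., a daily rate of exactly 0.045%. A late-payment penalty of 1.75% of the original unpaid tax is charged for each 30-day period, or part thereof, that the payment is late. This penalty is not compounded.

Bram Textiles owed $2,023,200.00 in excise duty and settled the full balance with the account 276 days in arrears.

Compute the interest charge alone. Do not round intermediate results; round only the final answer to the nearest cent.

Interest: $2,023,200.00 × ((1 + 0.00045)^276 − 1) = $2,023,200.00 × 0.13221067… = $267,488.6199…

$267,488.62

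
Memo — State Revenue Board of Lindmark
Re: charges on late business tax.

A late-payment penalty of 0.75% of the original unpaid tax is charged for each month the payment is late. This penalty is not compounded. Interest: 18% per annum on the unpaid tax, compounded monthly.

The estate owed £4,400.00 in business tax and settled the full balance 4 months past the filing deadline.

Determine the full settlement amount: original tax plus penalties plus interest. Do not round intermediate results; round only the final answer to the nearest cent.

£4,802.00

Late-payment penalty = 0.75% × £4,400.00 × 4 mo = £132.00
Interest (18%/yr ÷ 12 = 1.5%/month): £4,400.00 × ((1 + 0.015)^4 − 1) = £269.9996…
Total = £4,400.00 + £132.0000 + £269.9996… = £4,802.00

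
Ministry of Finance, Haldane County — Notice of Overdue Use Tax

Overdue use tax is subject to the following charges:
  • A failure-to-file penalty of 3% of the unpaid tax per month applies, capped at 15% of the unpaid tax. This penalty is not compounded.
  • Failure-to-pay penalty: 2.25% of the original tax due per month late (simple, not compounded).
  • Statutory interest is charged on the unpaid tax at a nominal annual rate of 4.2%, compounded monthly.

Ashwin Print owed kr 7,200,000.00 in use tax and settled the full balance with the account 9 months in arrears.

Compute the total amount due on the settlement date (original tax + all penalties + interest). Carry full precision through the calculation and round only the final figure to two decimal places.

kr 9,968,001.27

Failure-to-file: 9 × 3% × kr 7,200,000.00 = kr 1,944,000.00, capped at 15% × kr 7,200,000.00 = kr 1,080,000.00
Failure-to-pay penalty = 2.25% × kr 7,200,000.00 × 9 mo = kr 1,458,000.00
Interest (4.2%/yr ÷ 12 = 0.35%/month): kr 7,200,000.00 × ((1 + 0.0035)^9 − 1) = kr 230,001.2674…
Total = kr 7,200,000.00 + kr 2,538,000.0000 + kr 230,001.2674… = kr 9,968,001.27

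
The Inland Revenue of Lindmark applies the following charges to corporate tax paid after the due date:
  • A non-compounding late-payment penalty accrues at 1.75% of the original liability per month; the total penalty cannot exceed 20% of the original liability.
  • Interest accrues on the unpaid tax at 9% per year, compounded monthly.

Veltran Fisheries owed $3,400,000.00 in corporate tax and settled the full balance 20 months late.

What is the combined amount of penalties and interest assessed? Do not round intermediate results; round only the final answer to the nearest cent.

$1,228,026.08

Penalty (uncapped): 20 × 1.75% × $3,400,000.00 = $1,190,000.00; cap = 20% × $3,400,000.00 = $680,000.00 → penalty = $680,000.00
Interest (9%/yr ÷ 12 = 0.75%/month): $3,400,000.00 × ((1 + 0.0075)^20 − 1) = $548,026.0838…
Penalties + interest = $680,000.0000 + $548,026.0838… = $1,228,026.08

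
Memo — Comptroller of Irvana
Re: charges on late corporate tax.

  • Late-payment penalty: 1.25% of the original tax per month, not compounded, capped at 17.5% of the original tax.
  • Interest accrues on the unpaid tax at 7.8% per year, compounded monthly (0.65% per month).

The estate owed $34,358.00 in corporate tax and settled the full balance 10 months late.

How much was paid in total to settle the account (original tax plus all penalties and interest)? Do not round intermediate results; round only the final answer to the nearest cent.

$40,952.49

Penalty: 10 × 1.25% × $34,358.00 = $4,294.75 (below the 17.5% cap of $6,012.65)
Interest: $34,358.00 × ((1 + 0.0065)^10 − 1) = $34,358.00 × 0.0669346… = $2,299.7384…
Total = $34,358.00 + $4,294.7500 + $2,299.7384… = $40,952.49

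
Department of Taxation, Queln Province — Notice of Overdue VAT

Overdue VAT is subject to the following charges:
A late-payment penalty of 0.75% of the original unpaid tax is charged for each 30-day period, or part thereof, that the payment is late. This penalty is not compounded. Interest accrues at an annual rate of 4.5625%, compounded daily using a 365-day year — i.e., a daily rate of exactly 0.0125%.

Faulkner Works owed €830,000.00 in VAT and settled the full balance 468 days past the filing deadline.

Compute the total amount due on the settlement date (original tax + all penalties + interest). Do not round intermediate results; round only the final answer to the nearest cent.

€979,600.12

Penalty periods: ⌈468/30⌉ = 16; penalty = 16 × 0.75% × €830,000.00 = €99,600.00
Interest: €830,000.00 × ((1 + 0.000125)^468 − 1) = €830,000.00 × 0.06024111… = €50,000.1209…
Total = €830,000.00 + €99,600.0000 + €50,000.1209… = €979,600.12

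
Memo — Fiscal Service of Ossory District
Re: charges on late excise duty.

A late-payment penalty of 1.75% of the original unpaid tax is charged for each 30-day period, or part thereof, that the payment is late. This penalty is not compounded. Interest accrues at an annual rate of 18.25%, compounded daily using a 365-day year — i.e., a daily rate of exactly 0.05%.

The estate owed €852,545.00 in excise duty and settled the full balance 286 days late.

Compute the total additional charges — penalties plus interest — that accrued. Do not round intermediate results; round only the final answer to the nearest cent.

€280,221.80

Penalty periods: ⌈286/30⌉ = 10; penalty = 10 × 1.75% × €852,545.00 = €149,195.38…
Interest: €852,545.00 × ((1 + 0.0005)^286 − 1) = €852,545.00 × 0.15368857… = €131,026.4222…
Penalties + interest = €149,195.3750 + €131,026.4222… = €280,221.80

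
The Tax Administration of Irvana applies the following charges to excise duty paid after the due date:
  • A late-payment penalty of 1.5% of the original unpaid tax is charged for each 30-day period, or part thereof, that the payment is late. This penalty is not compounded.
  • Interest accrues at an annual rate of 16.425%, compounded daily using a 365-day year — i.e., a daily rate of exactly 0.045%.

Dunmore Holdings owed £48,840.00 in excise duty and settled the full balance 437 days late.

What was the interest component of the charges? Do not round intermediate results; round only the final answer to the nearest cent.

£10,611.18

Interest: £48,840.00 × ((1 + 0.00045)^437 − 1) = £48,840.00 × 0.21726406… = £10,611.1767…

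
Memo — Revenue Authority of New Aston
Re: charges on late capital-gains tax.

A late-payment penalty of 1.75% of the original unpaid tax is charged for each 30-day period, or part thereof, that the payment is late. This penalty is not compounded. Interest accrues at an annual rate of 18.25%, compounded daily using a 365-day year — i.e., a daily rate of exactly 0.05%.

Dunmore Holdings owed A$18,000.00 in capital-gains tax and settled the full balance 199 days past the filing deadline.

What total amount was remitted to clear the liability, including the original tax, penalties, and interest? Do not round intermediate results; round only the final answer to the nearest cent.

Penalty periods: ⌈199/30⌉ = 7; penalty = 7 × 1.75% × A$18,000.00 = A$2,205.00
Interest: A$18,000.00 × ((1 + 0.0005)^199 − 1) = A$18,000.00 × 0.10459100… = A$1,882.6381…
Total = A$18,000.00 + A$2,205.0000 + A$1,882.6381… = A$22,087.64

A$22,087.64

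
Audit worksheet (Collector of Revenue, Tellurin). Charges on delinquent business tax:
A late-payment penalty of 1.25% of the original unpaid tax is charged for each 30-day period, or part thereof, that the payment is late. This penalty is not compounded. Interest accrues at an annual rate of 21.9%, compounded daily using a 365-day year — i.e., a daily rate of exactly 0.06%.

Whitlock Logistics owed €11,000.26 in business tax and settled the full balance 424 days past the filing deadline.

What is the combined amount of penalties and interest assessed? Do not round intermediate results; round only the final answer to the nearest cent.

€5,248.11

Penalty periods: ⌈424/30⌉ = 15; penalty = 15 × 1.25% × €11,000.26 = €2,062.55…
Interest: €11,000.26 × ((1 + 0.0006)^424 − 1) = €11,000.26 × 0.28958919… = €3,185.5564…
Penalties + interest = €2,062.5488… + €3,185.5564… = €5,248.11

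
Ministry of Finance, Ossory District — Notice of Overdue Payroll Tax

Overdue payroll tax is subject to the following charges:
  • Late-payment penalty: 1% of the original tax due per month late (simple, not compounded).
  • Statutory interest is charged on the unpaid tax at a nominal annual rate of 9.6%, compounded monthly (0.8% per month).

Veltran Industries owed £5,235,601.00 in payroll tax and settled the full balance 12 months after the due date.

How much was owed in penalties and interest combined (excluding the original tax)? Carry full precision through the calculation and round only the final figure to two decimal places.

Late-payment penalty: 12 × 1% × £5,235,601.00 = £628,272.12
Interest: £5,235,601.00 × ((1 + 0.008)^12 − 1) = £5,235,601.00 × 0.1003387… = £525,333.3652…
Penalties + interest = £628,272.1200 + £525,333.3652… = £1,153,605.49

£1,153,605.49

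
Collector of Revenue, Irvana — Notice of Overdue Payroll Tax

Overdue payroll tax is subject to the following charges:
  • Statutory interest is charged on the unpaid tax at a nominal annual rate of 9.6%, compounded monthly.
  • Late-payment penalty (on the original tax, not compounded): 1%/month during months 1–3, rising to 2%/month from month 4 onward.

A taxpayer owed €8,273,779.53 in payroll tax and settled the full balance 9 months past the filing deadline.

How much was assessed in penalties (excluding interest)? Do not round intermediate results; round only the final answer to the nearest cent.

Penalty, months 1–3: 3 × 1% × €8,273,779.53 = €248,213.39…
Penalty, months 4–9: 6 × 2% × €8,273,779.53 = €992,853.54…
Total penalty = €248,213.39… + €992,853.54… = €1,241,066.93

€1,241,066.93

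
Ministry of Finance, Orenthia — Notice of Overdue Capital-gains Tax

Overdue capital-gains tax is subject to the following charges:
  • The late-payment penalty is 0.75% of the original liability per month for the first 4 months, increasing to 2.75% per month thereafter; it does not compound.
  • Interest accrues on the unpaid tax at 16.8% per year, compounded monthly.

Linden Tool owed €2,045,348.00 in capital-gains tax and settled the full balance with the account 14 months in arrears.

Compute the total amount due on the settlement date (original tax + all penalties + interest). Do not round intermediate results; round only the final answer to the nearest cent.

€3,108,672.00

Penalty, months 1–4: 4 × 0.75% × €2,045,348.00 = €61,360.44
Penalty, months 5–14: 10 × 2.75% × €2,045,348.00 = €562,470.70
Interest (16.8%/yr ÷ 12 = 1.4%/month): €2,045,348.00 × ((1 + 0.014)^14 − 1) = €439,492.8632…
Total = €2,045,348.00 + €623,831.1400 + €439,492.8632… = €3,108,672.00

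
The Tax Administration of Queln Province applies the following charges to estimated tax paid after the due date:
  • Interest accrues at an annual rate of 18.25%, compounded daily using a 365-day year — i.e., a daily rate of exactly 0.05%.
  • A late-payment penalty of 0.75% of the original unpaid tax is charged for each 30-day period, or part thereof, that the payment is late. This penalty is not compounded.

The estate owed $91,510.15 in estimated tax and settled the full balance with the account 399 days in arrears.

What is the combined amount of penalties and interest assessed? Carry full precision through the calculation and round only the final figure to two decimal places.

Penalty periods: ⌈399/30⌉ = 14; penalty = 14 × 0.75% × $91,510.15 = $9,608.57…
Interest: $91,510.15 × ((1 + 0.0005)^399 − 1) = $91,510.15 × 0.22073134… = $20,199.1584…
Penalties + interest = $9,608.5658… + $20,199.1584… = $29,807.72

$29,807.72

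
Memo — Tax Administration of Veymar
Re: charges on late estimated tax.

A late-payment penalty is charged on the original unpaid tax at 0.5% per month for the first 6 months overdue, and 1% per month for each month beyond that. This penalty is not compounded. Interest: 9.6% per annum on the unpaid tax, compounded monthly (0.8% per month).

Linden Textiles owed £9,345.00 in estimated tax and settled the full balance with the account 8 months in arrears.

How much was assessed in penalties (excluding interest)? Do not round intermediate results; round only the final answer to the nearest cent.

£467.25

Penalty, months 1–6: 6 × 0.5% × £9,345.00 = £280.35
Penalty, months 7–8: 2 × 1% × £9,345.00 = £186.90
Total penalty = £280.35 + £186.90 = £467.25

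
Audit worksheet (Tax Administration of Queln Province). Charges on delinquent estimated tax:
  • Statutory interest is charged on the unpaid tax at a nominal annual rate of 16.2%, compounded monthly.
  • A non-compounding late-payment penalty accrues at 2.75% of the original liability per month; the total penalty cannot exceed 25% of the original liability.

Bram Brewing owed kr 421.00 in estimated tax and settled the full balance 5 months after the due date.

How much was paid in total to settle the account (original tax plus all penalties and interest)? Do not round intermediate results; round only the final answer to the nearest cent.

Penalty: 5 × 2.75% × kr 421.00 = kr 57.89… (below the 25% cap of kr 105.25)
Interest (16.2%/yr ÷ 12 = 1.35%/month): kr 421.00 × ((1 + 0.0135)^5 − 1) = kr 29.1952…
Total = kr 421.00 + kr 57.8875 + kr 29.1952… = kr 508.08

kr 508.08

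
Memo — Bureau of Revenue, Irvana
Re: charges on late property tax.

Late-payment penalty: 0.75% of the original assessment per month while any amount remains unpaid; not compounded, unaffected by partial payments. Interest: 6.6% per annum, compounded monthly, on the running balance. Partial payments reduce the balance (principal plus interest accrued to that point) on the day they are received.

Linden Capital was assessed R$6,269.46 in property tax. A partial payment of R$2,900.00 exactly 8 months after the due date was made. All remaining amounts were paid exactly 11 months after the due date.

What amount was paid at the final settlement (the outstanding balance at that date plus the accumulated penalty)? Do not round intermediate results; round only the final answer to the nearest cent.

Monthly rate = 6.6% ÷ 12 = 0.55%
Balance at month 8: R$6,269.4600 × (1 + 0.0055)^8 = R$6,550.6853…
After R$2,900.00 payment: R$6,550.6853… − R$2,900.00 = R$3,650.6853…
Balance at month 11: R$3,650.6853… × (1 + 0.0055)^3 = R$3,711.2535…
Penalty: 11 × 0.75% × R$6,269.46 = R$517.23…
Final settlement = outstanding balance + penalty = R$3,711.2535… + R$517.23… = R$4,228.48

R$4,228.48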